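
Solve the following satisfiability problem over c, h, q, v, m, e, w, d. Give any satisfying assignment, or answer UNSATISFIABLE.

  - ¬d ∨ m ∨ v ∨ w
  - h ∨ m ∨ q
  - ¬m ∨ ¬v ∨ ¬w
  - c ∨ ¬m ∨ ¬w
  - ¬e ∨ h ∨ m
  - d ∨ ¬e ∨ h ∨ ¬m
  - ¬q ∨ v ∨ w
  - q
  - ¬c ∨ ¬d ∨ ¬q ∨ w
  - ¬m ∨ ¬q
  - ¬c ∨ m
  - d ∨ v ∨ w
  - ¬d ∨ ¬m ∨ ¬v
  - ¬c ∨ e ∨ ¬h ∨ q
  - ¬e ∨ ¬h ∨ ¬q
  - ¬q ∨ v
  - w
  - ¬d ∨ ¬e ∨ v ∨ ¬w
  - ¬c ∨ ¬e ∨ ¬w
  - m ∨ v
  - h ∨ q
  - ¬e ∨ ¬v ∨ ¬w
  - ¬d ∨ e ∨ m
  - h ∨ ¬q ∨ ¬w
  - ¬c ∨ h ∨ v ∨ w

Unit clause (q) forces q = True.
In (¬m ∨ ¬q) only ¬m is left, so m = False.
In (¬c ∨ m) only ¬c is left, so c = False.
In (¬q ∨ v) only v is left, so v = True.
Unit clause (w) forces w = True.
In (¬e ∨ ¬v ∨ ¬w) only ¬e is left, so e = False.
In (¬d ∨ e ∨ m) only ¬d is left, so d = False.
In (h ∨ ¬q ∨ ¬w) only h is left, so h = True.
All clauses satisfied.

c = False, h = True, q = True, v = True, m = False, e = False, w = True, d = False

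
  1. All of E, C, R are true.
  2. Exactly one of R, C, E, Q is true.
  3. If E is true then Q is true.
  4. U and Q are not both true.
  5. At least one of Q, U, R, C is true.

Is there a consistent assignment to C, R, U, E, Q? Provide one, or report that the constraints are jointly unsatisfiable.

The formula is unsatisfiable.

Case C = True:
  (1) forces E = True.
  Constraint (2) is violated (C=T, E=T) — contradiction.
Case C = False:
  Constraint (1) is violated (C=F) — contradiction.
Both cases fail — unsatisfiable.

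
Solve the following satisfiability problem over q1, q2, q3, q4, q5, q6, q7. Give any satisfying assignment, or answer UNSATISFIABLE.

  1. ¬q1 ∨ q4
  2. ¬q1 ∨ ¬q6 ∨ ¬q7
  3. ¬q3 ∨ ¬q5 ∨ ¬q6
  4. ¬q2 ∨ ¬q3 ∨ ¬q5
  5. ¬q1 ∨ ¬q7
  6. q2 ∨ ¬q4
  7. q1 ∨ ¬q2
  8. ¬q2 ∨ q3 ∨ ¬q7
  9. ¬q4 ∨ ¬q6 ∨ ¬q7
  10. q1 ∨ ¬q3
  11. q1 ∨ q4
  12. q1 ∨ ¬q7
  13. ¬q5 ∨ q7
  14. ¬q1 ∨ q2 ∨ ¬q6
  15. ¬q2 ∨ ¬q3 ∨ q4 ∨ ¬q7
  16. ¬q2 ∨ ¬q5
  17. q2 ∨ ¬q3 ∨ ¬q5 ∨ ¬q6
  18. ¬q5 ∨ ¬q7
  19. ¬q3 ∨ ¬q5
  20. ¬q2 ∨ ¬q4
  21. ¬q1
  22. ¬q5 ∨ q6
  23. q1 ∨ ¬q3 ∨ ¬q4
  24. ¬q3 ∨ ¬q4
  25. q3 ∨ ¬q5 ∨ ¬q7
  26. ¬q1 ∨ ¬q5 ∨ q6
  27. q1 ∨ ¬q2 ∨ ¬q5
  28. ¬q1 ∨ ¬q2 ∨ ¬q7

Unsatisfiable

Case q1 = True:
  Clause (¬q1) is falsified — contradiction.
Case q1 = False:
  (q1 ∨ ¬q2) forces q2 = False.
  (q2 ∨ ¬q4) forces q4 = False.
  Clause (q1 ∨ q4) is falsified — contradiction.
Both cases fail, so the formula is unsatisfiable.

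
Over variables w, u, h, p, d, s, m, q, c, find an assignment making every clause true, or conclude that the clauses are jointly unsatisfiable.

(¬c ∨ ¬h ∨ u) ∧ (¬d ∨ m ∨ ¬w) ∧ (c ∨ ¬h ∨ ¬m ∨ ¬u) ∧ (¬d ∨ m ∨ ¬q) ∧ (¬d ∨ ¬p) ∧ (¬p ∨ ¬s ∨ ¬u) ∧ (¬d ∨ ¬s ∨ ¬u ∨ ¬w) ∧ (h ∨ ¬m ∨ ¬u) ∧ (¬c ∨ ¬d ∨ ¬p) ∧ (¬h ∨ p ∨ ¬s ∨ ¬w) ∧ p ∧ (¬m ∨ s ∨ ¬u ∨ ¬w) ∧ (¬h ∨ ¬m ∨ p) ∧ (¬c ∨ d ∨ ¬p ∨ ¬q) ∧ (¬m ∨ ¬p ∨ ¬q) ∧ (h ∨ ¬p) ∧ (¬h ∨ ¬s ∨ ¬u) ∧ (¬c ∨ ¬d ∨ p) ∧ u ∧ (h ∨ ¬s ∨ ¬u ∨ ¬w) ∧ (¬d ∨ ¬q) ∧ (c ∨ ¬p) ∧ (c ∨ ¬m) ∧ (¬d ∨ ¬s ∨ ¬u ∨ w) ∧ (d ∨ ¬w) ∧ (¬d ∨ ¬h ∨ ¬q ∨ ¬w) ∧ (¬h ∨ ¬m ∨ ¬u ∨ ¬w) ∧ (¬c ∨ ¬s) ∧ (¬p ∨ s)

No satisfying assignment exists.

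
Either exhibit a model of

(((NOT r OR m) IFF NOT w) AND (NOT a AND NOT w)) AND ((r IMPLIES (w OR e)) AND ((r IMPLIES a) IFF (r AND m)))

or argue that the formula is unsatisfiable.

Case r = True: the formula simplifies to ((m IFF NOT w) AND (NOT a AND NOT w)) AND ((w OR e) AND (a IFF m)).
  w = True: the conjunct NOT w is False.
  w = False: simplifies to (m AND NOT a) AND (e AND (a IFF m)).
    m = True: simplifies to NOT a AND (e AND a).
      a = True: the conjunct NOT a is False.
      a = False: the conjunct a is False.
    m = False: the conjunct m is False.
Case r = False: the conjunct (r IMPLIES a) IFF (r AND m) becomes (False IMPLIES a) IFF (False AND m) = False.
Both cases fail — unsatisfiable.

The formula is unsatisfiable.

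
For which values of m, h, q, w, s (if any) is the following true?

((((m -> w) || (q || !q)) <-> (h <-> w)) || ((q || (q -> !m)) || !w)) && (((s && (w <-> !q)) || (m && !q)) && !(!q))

m = False, h = False, q = True, w = False, s = True

  (((m -> w) || (q || !q)) <-> (h <-> w)) || ((q || (q -> !m)) || !w) = True
    ((m -> w) || (q || !q)) <-> (h <-> w) = True
      (m -> w) || (q || !q) = True
        m -> w = True
        q || !q = True
          !q = False
      h <-> w = True
    (q || (q -> !m)) || !w = True
      q || (q -> !m) = True
        q -> !m = True
          !m = True
      !w = True
  ((s && (w <-> !q)) || (m && !q)) && !(!q) = True
    (s && (w <-> !q)) || (m && !q) = True
      s && (w <-> !q) = True
        w <-> !q = True
          !q = False
      m && !q = False
        !q = False
    !(!q) = True
      !q = False
Both conjuncts True, so the formula holds.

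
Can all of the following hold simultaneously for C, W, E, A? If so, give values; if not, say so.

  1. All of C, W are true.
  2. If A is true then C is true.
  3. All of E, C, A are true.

C=T, W=T, E=T, A=T

  (1) {C, W}: all 2 true ✓
  (2) A=T ⇒ C: T ✓
  (3) {E, C, A}: all 3 true ✓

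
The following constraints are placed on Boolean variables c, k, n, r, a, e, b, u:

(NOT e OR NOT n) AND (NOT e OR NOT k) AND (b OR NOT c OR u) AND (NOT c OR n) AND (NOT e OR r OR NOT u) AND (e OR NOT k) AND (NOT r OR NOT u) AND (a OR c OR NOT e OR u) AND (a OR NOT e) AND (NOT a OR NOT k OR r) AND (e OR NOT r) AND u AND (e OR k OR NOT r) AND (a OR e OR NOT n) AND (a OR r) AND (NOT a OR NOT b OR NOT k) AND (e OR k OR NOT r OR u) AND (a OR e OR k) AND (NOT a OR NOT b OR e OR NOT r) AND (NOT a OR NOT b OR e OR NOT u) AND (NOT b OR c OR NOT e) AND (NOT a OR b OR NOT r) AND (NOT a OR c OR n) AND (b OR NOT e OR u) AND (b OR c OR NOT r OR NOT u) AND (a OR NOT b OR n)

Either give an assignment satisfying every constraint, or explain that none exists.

c = False, k = False, n = True, r = False, a = True, e = False, b = False, u = True

Unit clause (u) forces u = True.
In (NOT r OR NOT u) only NOT r is left, so r = False.
In (a OR r) only a is left, so a = True.
In (NOT e OR r OR NOT u) only NOT e is left, so e = False.
In (e OR NOT k) only NOT k is left, so k = False.
In (NOT a OR NOT b OR e OR NOT u) only NOT b is left, so b = False.
Set c = False.
  then (NOT a OR c OR n) forces n = True.
All clauses satisfied.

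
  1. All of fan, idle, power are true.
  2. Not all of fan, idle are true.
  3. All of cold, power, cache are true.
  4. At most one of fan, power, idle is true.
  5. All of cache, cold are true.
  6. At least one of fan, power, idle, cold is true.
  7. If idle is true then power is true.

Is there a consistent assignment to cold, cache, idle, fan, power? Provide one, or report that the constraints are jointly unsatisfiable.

Unsatisfiable — no assignment works.

Case idle = True:
  (1) forces fan = True.
  Constraint (2) is violated (fan=T, idle=T) — contradiction.
Case idle = False:
  Constraint (1) is violated (idle=F) — contradiction.
Both cases fail — unsatisfiable.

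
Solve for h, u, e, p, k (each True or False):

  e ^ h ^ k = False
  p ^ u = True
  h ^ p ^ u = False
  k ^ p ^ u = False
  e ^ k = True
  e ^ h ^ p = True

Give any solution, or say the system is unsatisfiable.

h: True, u: True, e: False, p: False, k: True

e ^ h ^ k = F ^ T ^ T = False ✓
p ^ u = F ^ T = True ✓
h ^ p ^ u = T ^ F ^ T = False ✓
k ^ p ^ u = T ^ F ^ T = False ✓
e ^ k = F ^ T = True ✓
e ^ h ^ p = F ^ T ^ F = True ✓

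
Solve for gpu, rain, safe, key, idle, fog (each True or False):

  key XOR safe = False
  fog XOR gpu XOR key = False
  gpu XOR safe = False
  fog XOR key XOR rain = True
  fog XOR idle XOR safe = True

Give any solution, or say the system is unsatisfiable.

gpu: True, rain: False, safe: True, key: True, idle: False, fog: False

key XOR safe = T XOR T = False ✓
fog XOR gpu XOR key = F XOR T XOR T = False ✓
gpu XOR safe = T XOR T = False ✓
fog XOR key XOR rain = F XOR T XOR F = True ✓
fog XOR idle XOR safe = F XOR F XOR T = True ✓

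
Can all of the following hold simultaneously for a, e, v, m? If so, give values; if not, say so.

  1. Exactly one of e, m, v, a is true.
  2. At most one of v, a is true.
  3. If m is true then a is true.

a = True, e = False, v = False, m = False

  (1) {e, m, v, a}: 1 true — exactly one ✓
  (2) {v, a}: 1 true — at most one ✓
  (3) m=F ⇒ a: vacuous ✓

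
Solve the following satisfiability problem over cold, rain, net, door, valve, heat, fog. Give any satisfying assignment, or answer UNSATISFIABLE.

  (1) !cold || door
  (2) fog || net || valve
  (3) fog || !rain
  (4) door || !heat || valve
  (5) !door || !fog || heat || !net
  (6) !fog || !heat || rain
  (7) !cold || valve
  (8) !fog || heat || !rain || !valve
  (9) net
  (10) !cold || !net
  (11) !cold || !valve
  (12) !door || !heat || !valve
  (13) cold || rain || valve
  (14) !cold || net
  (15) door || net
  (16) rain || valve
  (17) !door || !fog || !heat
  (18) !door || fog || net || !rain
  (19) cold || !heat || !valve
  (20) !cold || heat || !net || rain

cold: False; rain: False; net: True; door: False; valve: True; heat: False; fog: True

Unit clause (net) forces net = True.
In (!cold || !net) only !cold is left, so cold = False.
Set rain = False.
  then (cold || rain || valve) forces valve = True.
  then (cold || !heat || !valve) forces heat = False.
Set door = False.
Set fog = True.
All clauses satisfied.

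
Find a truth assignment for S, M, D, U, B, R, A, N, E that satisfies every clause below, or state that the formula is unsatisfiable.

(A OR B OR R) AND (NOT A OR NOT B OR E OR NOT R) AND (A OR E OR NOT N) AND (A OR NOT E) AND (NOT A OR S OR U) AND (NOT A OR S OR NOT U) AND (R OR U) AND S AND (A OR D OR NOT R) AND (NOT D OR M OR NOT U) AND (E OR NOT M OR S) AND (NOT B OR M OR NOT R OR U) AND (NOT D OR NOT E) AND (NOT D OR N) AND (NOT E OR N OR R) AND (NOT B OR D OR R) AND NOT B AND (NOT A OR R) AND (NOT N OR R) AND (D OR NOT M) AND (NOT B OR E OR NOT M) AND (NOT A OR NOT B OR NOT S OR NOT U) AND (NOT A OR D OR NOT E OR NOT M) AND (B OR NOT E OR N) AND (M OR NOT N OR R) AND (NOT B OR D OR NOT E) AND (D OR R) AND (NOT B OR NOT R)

Unit clause (S) forces S = True.
Unit clause (NOT B) forces B = False.
Set M = True.
  then (D OR NOT M) forces D = True.
  then (NOT D OR NOT E) forces E = False.
  then (NOT D OR N) forces N = True.
  then (NOT N OR R) forces R = True.
  then (A OR E OR NOT N) forces A = True.
Set U = True.
All clauses satisfied.

S=T; M=T; D=T; U=T; B=F; R=T; A=T; N=T; E=F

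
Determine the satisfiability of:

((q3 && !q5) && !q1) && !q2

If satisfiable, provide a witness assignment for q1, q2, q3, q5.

q1 = False; q2 = False; q3 = True; q5 = False

  (q3 && !q5) && !q1 = True
    q3 && !q5 = True
      !q5 = True
    !q1 = True
  !q2 = True
Both conjuncts True, so the formula holds.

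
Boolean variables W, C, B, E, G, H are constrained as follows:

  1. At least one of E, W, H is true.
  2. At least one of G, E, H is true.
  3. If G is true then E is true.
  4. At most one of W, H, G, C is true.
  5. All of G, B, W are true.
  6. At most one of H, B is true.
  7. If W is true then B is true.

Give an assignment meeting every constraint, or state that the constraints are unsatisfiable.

Case G = True:
  (3) with G=T forces E = True.
  (4) with G=T forces W = False.
  Constraint (5) is violated (W=F) — contradiction.
Case G = False:
  Constraint (5) is violated (G=F) — contradiction.
Both cases fail — unsatisfiable.

No satisfying assignment exists.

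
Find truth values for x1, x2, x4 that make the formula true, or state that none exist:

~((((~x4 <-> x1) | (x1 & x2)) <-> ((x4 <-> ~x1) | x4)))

x1 = True, x2 = False, x4 = True

  ~((((~x4 <-> x1) | (x1 & x2)) <-> ((x4 <-> ~x1) | x4))) = True
    ((~x4 <-> x1) | (x1 & x2)) <-> ((x4 <-> ~x1) | x4) = False
      (~x4 <-> x1) | (x1 & x2) = False
        ~x4 <-> x1 = False
          ~x4 = False
        x1 & x2 = False
      (x4 <-> ~x1) | x4 = True
        x4 <-> ~x1 = False
          ~x1 = False
The formula evaluates to True.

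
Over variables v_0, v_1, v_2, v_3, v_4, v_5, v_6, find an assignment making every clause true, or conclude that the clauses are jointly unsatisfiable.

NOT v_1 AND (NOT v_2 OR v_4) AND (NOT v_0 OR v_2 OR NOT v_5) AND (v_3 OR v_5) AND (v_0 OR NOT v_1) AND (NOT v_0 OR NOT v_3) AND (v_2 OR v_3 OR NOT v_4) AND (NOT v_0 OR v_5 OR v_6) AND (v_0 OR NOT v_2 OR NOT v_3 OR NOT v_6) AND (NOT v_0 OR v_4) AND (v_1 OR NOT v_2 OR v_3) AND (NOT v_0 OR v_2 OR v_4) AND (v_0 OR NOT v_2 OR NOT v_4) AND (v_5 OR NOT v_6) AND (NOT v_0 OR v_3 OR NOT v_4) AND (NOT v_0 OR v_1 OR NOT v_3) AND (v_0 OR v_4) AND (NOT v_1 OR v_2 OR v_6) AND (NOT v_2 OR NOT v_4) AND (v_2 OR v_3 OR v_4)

v_0: False, v_1: False, v_2: False, v_3: True, v_4: True, v_5: True, v_6: True

Unit clause (NOT v_1) forces v_1 = False.
Set v_0 = False.
  then (v_0 OR v_4) forces v_4 = True.
  then (NOT v_2 OR NOT v_4) forces v_2 = False.
  then (v_2 OR v_3 OR NOT v_4) forces v_3 = True.
Set v_5 = True.
Set v_6 = True.
All clauses satisfied.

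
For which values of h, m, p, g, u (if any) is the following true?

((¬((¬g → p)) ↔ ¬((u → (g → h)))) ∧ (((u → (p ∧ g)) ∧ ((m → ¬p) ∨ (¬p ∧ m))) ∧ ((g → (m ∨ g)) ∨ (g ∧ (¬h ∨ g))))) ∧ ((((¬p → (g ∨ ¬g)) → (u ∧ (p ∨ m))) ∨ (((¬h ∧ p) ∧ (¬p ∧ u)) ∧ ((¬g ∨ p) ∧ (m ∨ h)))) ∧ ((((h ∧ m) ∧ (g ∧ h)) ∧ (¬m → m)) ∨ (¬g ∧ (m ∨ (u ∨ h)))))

Case g = True: the formula simplifies to ((u → h) ∧ ((u → p) ∧ ((m → ¬p) ∨ (¬p ∧ m)))) ∧ (((u ∧ (p ∨ m)) ∨ (((¬h ∧ p) ∧ (¬p ∧ u)) ∧ (p ∧ (m ∨ h)))) ∧ (((h ∧ m) ∧ h) ∧ (¬m → m))).
  h = True: simplifies to ((u → p) ∧ ((m → ¬p) ∨ (¬p ∧ m))) ∧ ((u ∧ (p ∨ m)) ∧ (m ∧ (¬m → m))).
    m = True: simplifies to ((u → p) ∧ (¬p ∨ ¬p)) ∧ u.
      p = True: the conjunct ¬p ∨ ¬p becomes ¬True ∨ ¬True = False.
      p = False: simplifies to ¬u ∧ u.
        u = True: the conjunct ¬u is False.
        u = False: the conjunct u is False.
    m = False: the conjunct m is False.
  h = False: the conjunct h is False.
Case g = False: the formula simplifies to (p ∧ (¬u ∧ ((m → ¬p) ∨ (¬p ∧ m)))) ∧ (((u ∧ (p ∨ m)) ∨ (((¬h ∧ p) ∧ (¬p ∧ u)) ∧ (m ∨ h))) ∧ (m ∨ (u ∨ h))).
  u = True: the conjunct ¬u is False.
  u = False: the conjunct (u ∧ (p ∨ m)) ∨ (((¬h ∧ p) ∧ (¬p ∧ u)) ∧ (m ∨ h)) becomes (False ∧ (p ∨ m)) ∨ (False ∧ (m ∨ h)) = False.
Both cases fail — unsatisfiable.

Unsatisfiable — no assignment works.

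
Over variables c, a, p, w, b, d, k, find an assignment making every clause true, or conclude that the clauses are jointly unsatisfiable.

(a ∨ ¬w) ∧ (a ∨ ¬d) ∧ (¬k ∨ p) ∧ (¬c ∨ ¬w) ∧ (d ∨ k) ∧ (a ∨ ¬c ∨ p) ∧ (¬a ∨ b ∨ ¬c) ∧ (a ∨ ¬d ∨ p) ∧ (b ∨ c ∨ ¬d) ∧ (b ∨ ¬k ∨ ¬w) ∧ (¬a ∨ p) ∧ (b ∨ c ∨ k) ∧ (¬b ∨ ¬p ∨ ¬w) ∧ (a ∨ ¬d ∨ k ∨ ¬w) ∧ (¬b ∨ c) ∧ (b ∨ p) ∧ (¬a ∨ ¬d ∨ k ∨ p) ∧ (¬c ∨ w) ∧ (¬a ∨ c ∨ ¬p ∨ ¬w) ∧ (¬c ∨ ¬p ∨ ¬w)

Set c = False.
  then (¬b ∨ c) forces b = False.
  then (b ∨ p) forces p = True.
  then (b ∨ c ∨ ¬d) forces d = False.
  then (b ∨ c ∨ k) forces k = True.
  then (b ∨ ¬k ∨ ¬w) forces w = False.
Set a = False.
All clauses satisfied.

c = False, a = False, p = True, w = False, b = False, d = False, k = True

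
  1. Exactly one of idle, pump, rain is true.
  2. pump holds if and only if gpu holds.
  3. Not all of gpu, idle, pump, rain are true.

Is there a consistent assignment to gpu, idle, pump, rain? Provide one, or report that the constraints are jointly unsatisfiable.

gpu: False, idle: False, pump: False, rain: True

  (1) {idle, pump, rain}: 1 true — exactly one ✓
  (2) pump=F, gpu=F — same ✓
  (3) {gpu, idle, pump, rain}: 1/4 true — not all ✓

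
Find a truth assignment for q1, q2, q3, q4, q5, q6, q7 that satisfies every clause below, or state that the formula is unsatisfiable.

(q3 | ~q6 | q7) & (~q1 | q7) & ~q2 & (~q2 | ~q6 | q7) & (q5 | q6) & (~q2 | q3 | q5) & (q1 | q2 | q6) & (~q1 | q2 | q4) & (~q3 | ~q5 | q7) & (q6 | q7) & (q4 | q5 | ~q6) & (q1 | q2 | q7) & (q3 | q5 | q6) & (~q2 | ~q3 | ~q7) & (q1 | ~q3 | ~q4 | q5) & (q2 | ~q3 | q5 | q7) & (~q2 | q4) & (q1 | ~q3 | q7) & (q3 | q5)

Unit clause (~q2) forces q2 = False.
Set q1 = False.
  then (q1 | q2 | q6) forces q6 = True.
  then (q1 | q2 | q7) forces q7 = True.
Set q3 = True.
Set q4 = False.
  then (q4 | q5 | ~q6) forces q5 = True.
All clauses satisfied.

q1 = False, q2 = False, q3 = True, q4 = False, q5 = True, q6 = True, q7 = True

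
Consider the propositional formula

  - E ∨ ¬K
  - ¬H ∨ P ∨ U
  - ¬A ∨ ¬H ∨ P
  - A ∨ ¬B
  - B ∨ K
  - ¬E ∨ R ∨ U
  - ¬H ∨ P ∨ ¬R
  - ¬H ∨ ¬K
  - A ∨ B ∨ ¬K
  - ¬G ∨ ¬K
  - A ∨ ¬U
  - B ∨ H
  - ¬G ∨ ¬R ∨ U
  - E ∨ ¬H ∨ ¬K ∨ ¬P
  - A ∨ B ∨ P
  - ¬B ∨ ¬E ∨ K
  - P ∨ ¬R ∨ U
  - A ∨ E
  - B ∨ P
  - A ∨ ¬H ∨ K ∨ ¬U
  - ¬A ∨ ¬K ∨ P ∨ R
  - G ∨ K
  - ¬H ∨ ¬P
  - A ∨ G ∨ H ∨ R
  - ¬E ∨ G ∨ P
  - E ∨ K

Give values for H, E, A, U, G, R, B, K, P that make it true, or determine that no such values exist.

H=F; E=T; A=T; U=T; G=F; R=F; B=T; K=T; P=T

Set H = False.
  then (B ∨ H) forces B = True.
  then (A ∨ ¬B) forces A = True.
Try E = False:
  (E ∨ ¬K) forces K = False.
  clause (E ∨ K) is falsified — backtrack.
So E = True.
  then (¬B ∨ ¬E ∨ K) forces K = True.
  then (¬G ∨ ¬K) forces G = False.
  then (¬E ∨ G ∨ P) forces P = True.
Set U = True.
Set R = False.
All clauses satisfied.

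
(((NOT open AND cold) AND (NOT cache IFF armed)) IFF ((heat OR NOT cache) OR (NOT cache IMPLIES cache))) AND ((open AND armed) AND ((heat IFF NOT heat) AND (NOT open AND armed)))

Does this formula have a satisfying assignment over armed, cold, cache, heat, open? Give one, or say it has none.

The formula is unsatisfiable.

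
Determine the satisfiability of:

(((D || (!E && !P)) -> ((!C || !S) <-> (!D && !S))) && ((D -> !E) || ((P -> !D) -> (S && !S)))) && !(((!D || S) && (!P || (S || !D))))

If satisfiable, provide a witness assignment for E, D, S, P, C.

Case D = True: the formula simplifies to (!((!C || !S)) && (!E || (!P -> (S && !S)))) && !((S && (!P || S))).
  S = True: the conjunct !((S && (!P || S))) becomes !((True && True)) = False.
  S = False: the conjunct !((!C || !S)) becomes !((!C || True)) = False.
Case D = False: the conjunct !(((!D || S) && (!P || (S || !D)))) becomes !((True && True)) = False.
Both cases fail — unsatisfiable.

Unsatisfiable — no assignment works.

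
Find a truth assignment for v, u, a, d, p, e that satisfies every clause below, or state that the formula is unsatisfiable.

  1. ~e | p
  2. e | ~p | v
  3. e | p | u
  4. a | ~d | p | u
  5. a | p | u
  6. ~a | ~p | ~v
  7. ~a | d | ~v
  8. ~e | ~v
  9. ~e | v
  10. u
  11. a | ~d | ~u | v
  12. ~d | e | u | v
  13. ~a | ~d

Unit clause (u) forces u = True.
Set v = True.
  then (~e | ~v) forces e = False.
Try a = True:
  (~a | ~p | ~v) forces p = False.
  (~a | d | ~v) forces d = True.
  clause (~a | ~d) is falsified — backtrack.
So a = False.
Set d = True.
Set p = True.
All clauses satisfied.

v=T, u=T, a=F, d=T, p=T, e=F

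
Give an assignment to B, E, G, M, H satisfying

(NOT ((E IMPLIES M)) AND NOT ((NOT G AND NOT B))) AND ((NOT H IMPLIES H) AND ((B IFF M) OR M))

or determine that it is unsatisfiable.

B=F, E=T, G=T, M=F, H=T

  NOT ((E IMPLIES M)) AND NOT ((NOT G AND NOT B)) = True
    NOT ((E IMPLIES M)) = True
      E IMPLIES M = False
    NOT ((NOT G AND NOT B)) = True
      NOT G AND NOT B = False
        NOT G = False
        NOT B = True
  (NOT H IMPLIES H) AND ((B IFF M) OR M) = True
    NOT H IMPLIES H = True
      NOT H = False
    (B IFF M) OR M = True
      B IFF M = True
Both conjuncts True, so the formula holds.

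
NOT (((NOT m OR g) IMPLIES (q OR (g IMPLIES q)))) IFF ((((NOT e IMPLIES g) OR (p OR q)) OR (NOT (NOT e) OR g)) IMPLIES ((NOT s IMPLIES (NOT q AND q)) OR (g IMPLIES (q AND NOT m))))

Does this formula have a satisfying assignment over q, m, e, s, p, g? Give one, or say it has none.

q: False, m: True, e: False, s: True, p: False, g: True

  NOT (((NOT m OR g) IMPLIES (q OR (g IMPLIES q)))) IFF ((((NOT e IMPLIES g) OR (p OR q)) OR (NOT (NOT e) OR g)) IMPLIES ((NOT s IMPLIES (NOT q AND q)) OR (g IMPLIES (q AND NOT m)))) = True
    NOT (((NOT m OR g) IMPLIES (q OR (g IMPLIES q)))) = True
      (NOT m OR g) IMPLIES (q OR (g IMPLIES q)) = False
        NOT m OR g = True
          NOT m = False
        q OR (g IMPLIES q) = False
          g IMPLIES q = False
    (((NOT e IMPLIES g) OR (p OR q)) OR (NOT (NOT e) OR g)) IMPLIES ((NOT s IMPLIES (NOT q AND q)) OR (g IMPLIES (q AND NOT m))) = True
      ((NOT e IMPLIES g) OR (p OR q)) OR (NOT (NOT e) OR g) = True
        (NOT e IMPLIES g) OR (p OR q) = True
          NOT e IMPLIES g = True
            NOT e = True
          p OR q = False
        NOT (NOT e) OR g = True
          NOT (NOT e) = False
            NOT e = True
      (NOT s IMPLIES (NOT q AND q)) OR (g IMPLIES (q AND NOT m)) = True
        NOT s IMPLIES (NOT q AND q) = True
          NOT s = False
          NOT q AND q = False
            NOT q = True
        g IMPLIES (q AND NOT m) = False
          q AND NOT m = False
            NOT m = False
The formula evaluates to True.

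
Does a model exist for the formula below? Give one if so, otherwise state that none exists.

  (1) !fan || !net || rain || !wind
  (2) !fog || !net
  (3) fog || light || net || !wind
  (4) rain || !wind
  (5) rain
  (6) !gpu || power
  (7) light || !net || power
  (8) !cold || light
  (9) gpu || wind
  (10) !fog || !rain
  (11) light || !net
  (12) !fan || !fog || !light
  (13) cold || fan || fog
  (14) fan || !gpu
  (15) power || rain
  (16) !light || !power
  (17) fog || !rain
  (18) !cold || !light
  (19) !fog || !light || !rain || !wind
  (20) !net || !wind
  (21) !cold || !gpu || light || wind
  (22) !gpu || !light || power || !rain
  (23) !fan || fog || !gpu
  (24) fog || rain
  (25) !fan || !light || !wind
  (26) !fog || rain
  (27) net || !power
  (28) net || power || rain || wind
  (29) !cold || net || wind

Case rain = True:
  (!fog || !rain) forces fog = False.
  Clause (fog || !rain) is falsified — contradiction.
Case rain = False:
  Clause (rain) is falsified — contradiction.
Both cases fail, so the formula is unsatisfiable.

No satisfying assignment exists.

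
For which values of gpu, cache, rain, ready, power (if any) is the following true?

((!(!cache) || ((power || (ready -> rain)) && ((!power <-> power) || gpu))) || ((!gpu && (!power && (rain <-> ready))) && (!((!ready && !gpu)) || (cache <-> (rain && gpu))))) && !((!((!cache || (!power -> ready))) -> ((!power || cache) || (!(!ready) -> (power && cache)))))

Unsatisfiable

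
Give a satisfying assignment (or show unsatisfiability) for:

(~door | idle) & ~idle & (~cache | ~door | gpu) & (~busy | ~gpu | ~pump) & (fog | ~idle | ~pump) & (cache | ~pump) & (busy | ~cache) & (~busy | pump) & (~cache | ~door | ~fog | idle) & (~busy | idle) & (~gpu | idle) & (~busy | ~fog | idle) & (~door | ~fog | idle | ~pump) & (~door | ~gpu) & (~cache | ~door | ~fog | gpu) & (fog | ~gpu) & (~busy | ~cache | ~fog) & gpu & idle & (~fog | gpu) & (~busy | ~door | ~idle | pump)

Case idle = True:
  Clause (~idle) is falsified — contradiction.
Case idle = False:
  Clause (idle) is falsified — contradiction.
Both cases fail, so the formula is unsatisfiable.

Unsatisfiable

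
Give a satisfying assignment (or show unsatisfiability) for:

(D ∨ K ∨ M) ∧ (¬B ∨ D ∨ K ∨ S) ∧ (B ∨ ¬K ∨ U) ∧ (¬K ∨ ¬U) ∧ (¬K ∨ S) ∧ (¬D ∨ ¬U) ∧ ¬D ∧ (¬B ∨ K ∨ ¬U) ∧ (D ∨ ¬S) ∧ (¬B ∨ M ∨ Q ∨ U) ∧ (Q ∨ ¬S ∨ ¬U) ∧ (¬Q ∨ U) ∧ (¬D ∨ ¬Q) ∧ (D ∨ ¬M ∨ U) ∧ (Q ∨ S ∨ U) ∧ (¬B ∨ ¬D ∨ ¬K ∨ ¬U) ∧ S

Case D = True:
  Clause (¬D) is falsified — contradiction.
Case D = False:
  (D ∨ ¬S) forces S = False.
  Clause (S) is falsified — contradiction.
Both cases fail, so the formula is unsatisfiable.

Unsatisfiable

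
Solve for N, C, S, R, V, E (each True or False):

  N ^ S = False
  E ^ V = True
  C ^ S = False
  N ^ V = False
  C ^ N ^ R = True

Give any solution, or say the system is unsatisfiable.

N=F; C=F; S=F; R=T; V=F; E=T

N ^ S = F ^ F = False ✓
E ^ V = T ^ F = True ✓
C ^ S = F ^ F = False ✓
N ^ V = F ^ F = False ✓
C ^ N ^ R = F ^ F ^ T = True ✓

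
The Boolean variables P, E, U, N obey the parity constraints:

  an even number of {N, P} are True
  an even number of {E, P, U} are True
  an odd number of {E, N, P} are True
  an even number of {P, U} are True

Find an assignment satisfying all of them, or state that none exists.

The formula is unsatisfiable.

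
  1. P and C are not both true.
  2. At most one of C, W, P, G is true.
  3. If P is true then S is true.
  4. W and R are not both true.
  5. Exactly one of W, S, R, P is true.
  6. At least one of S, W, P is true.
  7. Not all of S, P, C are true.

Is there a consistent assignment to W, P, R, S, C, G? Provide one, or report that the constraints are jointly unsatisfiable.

W=F; P=F; R=F; S=T; C=T; G=F

  (1) P=F, C=T — not both ✓
  (2) {C, W, P, G}: 1 true — at most one ✓
  (3) P=F ⇒ S: vacuous ✓
  (4) W=F, R=F — not both ✓
  (5) {W, S, R, P}: 1 true — exactly one ✓
  (6) {S, W, P}: 1 true — at least one ✓
  (7) {S, P, C}: 2/3 true — not all ✓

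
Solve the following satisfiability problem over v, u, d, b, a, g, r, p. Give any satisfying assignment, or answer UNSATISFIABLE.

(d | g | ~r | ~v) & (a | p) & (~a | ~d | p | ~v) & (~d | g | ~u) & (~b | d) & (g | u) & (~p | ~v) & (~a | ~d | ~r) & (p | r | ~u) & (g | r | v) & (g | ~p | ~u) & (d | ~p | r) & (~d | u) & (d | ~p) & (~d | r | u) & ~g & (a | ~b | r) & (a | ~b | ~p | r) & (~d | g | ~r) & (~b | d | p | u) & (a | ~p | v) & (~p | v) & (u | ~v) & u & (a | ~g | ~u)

Unit clause (~g) forces g = False.
Unit clause (u) forces u = True.
In (~d | g | ~u) only ~d is left, so d = False.
In (~b | d) only ~b is left, so b = False.
In (g | ~p | ~u) only ~p is left, so p = False.
In (a | p) only a is left, so a = True.
In (p | r | ~u) only r is left, so r = True.
In (d | g | ~r | ~v) only ~v is left, so v = False.
All clauses satisfied.

v: False, u: True, d: False, b: False, a: True, g: False, r: True, p: False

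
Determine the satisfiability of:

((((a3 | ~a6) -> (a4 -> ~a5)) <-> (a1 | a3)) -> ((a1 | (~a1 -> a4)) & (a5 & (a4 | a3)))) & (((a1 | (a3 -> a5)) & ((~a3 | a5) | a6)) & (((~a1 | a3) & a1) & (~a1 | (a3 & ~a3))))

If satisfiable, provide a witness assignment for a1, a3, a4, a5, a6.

No satisfying assignment exists.

Case a1 = True: the formula simplifies to (((a3 | ~a6) -> (a4 -> ~a5)) -> (a5 & (a4 | a3))) & (((~a3 | a5) | a6) & (a3 & (a3 & ~a3))).
  a3 = True: the conjunct ~a3 is False.
  a3 = False: the conjunct a3 is False.
Case a1 = False: the conjunct a1 is False.
Both cases fail — unsatisfiable.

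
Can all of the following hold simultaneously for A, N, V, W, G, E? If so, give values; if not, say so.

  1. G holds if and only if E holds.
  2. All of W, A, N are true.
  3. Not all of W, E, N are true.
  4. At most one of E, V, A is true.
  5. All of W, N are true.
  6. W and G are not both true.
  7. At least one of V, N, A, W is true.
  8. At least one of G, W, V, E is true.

A = True; N = True; V = False; W = True; G = False; E = False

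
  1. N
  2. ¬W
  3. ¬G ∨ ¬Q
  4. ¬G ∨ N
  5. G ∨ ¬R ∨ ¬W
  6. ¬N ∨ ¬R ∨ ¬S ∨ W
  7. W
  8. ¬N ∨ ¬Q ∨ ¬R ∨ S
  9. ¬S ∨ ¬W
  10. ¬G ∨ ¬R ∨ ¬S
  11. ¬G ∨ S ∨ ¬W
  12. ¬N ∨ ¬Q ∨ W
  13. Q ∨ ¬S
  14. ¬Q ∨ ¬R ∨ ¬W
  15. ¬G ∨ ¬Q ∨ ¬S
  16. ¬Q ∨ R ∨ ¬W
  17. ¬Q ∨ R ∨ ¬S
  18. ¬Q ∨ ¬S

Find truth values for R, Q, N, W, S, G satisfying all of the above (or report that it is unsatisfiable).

Case W = True:
  Clause (¬W) is falsified — contradiction.
Case W = False:
  Clause (W) is falsified — contradiction.
Both cases fail, so the formula is unsatisfiable.

Unsatisfiable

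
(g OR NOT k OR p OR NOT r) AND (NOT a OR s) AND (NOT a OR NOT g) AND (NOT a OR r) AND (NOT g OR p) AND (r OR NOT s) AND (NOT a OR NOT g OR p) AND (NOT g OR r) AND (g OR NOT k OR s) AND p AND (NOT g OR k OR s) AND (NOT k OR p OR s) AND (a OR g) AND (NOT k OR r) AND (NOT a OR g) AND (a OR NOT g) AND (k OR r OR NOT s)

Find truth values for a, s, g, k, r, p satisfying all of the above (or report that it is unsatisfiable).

Case g = True:
  (NOT a OR NOT g) forces a = False.
  Clause (a OR NOT g) is falsified — contradiction.
Case g = False:
  (p) forces p = True.
  (a OR g) forces a = True.
  Clause (NOT a OR g) is falsified — contradiction.
Both cases fail, so the formula is unsatisfiable.

No satisfying assignment exists.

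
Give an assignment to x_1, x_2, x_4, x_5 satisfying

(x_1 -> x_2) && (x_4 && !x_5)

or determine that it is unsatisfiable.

x_1 = False, x_2 = True, x_4 = True, x_5 = False

  x_1 -> x_2 = True
  x_4 && !x_5 = True
    !x_5 = True
Both conjuncts True, so the formula holds.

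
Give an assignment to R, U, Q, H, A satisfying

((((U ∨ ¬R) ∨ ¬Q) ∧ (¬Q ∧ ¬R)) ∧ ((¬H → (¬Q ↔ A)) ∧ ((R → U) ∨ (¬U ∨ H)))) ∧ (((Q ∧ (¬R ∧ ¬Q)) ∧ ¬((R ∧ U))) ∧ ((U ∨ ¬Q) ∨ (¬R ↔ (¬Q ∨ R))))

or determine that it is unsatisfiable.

Unsatisfiable

Case Q = True: the conjunct ¬Q is False.
Case Q = False: the conjunct Q is False.
Both cases fail — unsatisfiable.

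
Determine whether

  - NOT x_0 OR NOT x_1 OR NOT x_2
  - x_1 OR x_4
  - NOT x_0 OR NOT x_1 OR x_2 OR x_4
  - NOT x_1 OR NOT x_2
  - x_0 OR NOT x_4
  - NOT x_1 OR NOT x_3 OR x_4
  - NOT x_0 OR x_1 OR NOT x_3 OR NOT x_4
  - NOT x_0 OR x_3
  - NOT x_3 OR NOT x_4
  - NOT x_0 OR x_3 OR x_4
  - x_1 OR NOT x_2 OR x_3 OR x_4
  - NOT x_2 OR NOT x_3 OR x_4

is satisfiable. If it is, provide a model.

x_0: False, x_1: True, x_2: False, x_3: False, x_4: False

Try x_0 = True:
  (NOT x_0 OR x_3) forces x_3 = True.
  (NOT x_3 OR NOT x_4) forces x_4 = False.
  (x_1 OR x_4) forces x_1 = True.
  clause (NOT x_1 OR NOT x_3 OR x_4) is falsified — backtrack.
So x_0 = False.
  then (x_0 OR NOT x_4) forces x_4 = False.
  then (x_1 OR x_4) forces x_1 = True.
  then (NOT x_1 OR NOT x_2) forces x_2 = False.
  then (NOT x_1 OR NOT x_3 OR x_4) forces x_3 = False.
All clauses satisfied.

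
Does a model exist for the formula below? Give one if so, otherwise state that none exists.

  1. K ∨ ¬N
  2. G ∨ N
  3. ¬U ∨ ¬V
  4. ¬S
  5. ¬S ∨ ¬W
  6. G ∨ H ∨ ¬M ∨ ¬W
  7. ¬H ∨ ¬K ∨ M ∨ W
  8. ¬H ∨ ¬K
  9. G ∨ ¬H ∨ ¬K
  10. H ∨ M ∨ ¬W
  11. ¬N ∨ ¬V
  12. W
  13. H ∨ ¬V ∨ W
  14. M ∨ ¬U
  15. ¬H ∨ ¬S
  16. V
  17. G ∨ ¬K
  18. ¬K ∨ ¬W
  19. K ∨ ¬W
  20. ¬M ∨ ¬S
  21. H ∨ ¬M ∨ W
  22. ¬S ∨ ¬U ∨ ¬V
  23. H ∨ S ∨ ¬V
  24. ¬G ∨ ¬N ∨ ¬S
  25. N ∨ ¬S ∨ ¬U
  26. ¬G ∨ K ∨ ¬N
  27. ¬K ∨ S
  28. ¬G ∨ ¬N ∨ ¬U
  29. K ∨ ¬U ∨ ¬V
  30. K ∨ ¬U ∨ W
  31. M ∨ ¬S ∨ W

Case K = True:
  (¬S) forces S = False.
  Clause (¬K ∨ S) is falsified — contradiction.
Case K = False:
  (K ∨ ¬N) forces N = False.
  (G ∨ N) forces G = True.
  (¬S) forces S = False.
  (W) forces W = True.
  Clause (K ∨ ¬W) is falsified — contradiction.
Both cases fail, so the formula is unsatisfiable.

Unsatisfiable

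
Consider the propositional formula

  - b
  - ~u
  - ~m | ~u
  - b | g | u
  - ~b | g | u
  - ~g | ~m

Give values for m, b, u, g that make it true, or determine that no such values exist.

Unit clause (b) forces b = True.
Unit clause (~u) forces u = False.
In (~b | g | u) only g is left, so g = True.
In (~g | ~m) only ~m is left, so m = False.
Check each clause:
  (b): b holds.
  (~u): ~u holds.
  (~m | ~u): ~m holds.
  (b | g | u): b holds.
  (~b | g | u): g holds.
  (~g | ~m): ~m holds.
All clauses satisfied.

m = False, b = True, u = False, g = True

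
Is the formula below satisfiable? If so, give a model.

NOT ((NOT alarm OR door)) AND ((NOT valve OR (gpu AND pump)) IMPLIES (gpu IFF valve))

pump = False, door = False, alarm = True, gpu = False, valve = True

  NOT ((NOT alarm OR door)) = True
    NOT alarm OR door = False
      NOT alarm = False
  (NOT valve OR (gpu AND pump)) IMPLIES (gpu IFF valve) = True
    NOT valve OR (gpu AND pump) = False
      NOT valve = False
      gpu AND pump = False
    gpu IFF valve = False
Both conjuncts True, so the formula holds.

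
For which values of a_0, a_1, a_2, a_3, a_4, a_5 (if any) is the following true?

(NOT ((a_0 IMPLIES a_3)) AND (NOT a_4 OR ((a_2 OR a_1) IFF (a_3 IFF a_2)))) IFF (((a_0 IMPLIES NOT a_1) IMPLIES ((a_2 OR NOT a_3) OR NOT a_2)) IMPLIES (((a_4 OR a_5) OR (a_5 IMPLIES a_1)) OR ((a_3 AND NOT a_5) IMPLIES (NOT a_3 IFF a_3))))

a_0 = True; a_1 = False; a_2 = False; a_3 = False; a_4 = False; a_5 = True

  (NOT ((a_0 IMPLIES a_3)) AND (NOT a_4 OR ((a_2 OR a_1) IFF (a_3 IFF a_2)))) IFF (((a_0 IMPLIES NOT a_1) IMPLIES ((a_2 OR NOT a_3) OR NOT a_2)) IMPLIES (((a_4 OR a_5) OR (a_5 IMPLIES a_1)) OR ((a_3 AND NOT a_5) IMPLIES (NOT a_3 IFF a_3)))) = True
    NOT ((a_0 IMPLIES a_3)) AND (NOT a_4 OR ((a_2 OR a_1) IFF (a_3 IFF a_2))) = True
      NOT ((a_0 IMPLIES a_3)) = True
        a_0 IMPLIES a_3 = False
      NOT a_4 OR ((a_2 OR a_1) IFF (a_3 IFF a_2)) = True
        NOT a_4 = True
        (a_2 OR a_1) IFF (a_3 IFF a_2) = False
          a_2 OR a_1 = False
          a_3 IFF a_2 = True
    ((a_0 IMPLIES NOT a_1) IMPLIES ((a_2 OR NOT a_3) OR NOT a_2)) IMPLIES (((a_4 OR a_5) OR (a_5 IMPLIES a_1)) OR ((a_3 AND NOT a_5) IMPLIES (NOT a_3 IFF a_3))) = True
      (a_0 IMPLIES NOT a_1) IMPLIES ((a_2 OR NOT a_3) OR NOT a_2) = True
        a_0 IMPLIES NOT a_1 = True
          NOT a_1 = True
        (a_2 OR NOT a_3) OR NOT a_2 = True
          a_2 OR NOT a_3 = True
            NOT a_3 = True
          NOT a_2 = True
      ((a_4 OR a_5) OR (a_5 IMPLIES a_1)) OR ((a_3 AND NOT a_5) IMPLIES (NOT a_3 IFF a_3)) = True
        (a_4 OR a_5) OR (a_5 IMPLIES a_1) = True
          a_4 OR a_5 = True
          a_5 IMPLIES a_1 = False
        (a_3 AND NOT a_5) IMPLIES (NOT a_3 IFF a_3) = True
          a_3 AND NOT a_5 = False
            NOT a_5 = False
          NOT a_3 IFF a_3 = False
            NOT a_3 = True
The formula evaluates to True.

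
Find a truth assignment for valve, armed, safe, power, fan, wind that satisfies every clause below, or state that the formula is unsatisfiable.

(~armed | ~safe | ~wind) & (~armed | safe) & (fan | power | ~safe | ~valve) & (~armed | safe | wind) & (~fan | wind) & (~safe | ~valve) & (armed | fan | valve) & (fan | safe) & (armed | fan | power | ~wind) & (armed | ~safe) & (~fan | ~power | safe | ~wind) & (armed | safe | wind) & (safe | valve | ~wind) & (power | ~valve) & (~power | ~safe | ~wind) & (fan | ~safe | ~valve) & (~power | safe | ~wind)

valve=F; armed=T; safe=T; power=F; fan=F; wind=F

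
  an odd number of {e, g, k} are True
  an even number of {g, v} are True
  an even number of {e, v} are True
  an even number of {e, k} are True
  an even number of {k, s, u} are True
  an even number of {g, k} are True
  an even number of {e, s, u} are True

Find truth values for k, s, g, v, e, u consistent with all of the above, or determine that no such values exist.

k: True, s: False, g: True, v: True, e: True, u: True

{e, g, k}: 3 true → odd ✓
{g, v}: 2 true → even ✓
{e, v}: 2 true → even ✓
{e, k}: 2 true → even ✓
{k, s, u}: 2 true → even ✓
{g, k}: 2 true → even ✓
{e, s, u}: 2 true → even ✓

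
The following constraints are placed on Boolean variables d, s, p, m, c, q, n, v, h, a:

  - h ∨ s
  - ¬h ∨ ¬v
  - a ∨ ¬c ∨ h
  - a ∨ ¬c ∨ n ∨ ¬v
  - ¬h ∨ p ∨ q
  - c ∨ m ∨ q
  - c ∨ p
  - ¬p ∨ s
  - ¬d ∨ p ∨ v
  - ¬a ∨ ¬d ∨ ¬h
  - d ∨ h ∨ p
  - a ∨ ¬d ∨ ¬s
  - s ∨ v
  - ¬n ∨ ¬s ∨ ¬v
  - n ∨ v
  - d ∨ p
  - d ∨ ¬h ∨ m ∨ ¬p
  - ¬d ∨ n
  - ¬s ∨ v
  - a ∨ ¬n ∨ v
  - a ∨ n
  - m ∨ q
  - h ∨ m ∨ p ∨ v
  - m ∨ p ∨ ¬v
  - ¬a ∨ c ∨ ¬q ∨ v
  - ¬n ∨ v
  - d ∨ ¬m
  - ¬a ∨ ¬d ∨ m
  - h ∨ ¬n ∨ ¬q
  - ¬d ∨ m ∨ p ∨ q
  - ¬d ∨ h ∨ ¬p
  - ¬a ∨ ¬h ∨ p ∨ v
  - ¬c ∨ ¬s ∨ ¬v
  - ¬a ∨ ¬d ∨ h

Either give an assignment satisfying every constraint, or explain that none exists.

Try d = True:
  (¬d ∨ n) forces n = True.
  (¬n ∨ v) forces v = True.
  (¬h ∨ ¬v) forces h = False.
  (h ∨ s) forces s = True.
  clause (¬n ∨ ¬s ∨ ¬v) is falsified — backtrack.
So d = False.
  then (d ∨ p) forces p = True.
  then (d ∨ ¬m) forces m = False.
  then (¬p ∨ s) forces s = True.
  then (d ∨ ¬h ∨ m ∨ ¬p) forces h = False.
  then (¬s ∨ v) forces v = True.
  then (m ∨ q) forces q = True.
  then (h ∨ ¬n ∨ ¬q) forces n = False.
  then (¬c ∨ ¬s ∨ ¬v) forces c = False.
  then (a ∨ n) forces a = True.
All clauses satisfied.

d=F, s=T, p=T, m=F, c=F, q=T, n=F, v=T, h=F, a=T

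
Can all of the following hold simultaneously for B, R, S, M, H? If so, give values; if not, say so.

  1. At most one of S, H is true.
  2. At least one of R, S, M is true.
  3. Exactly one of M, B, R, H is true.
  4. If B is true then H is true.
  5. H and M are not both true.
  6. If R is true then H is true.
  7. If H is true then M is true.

B: False, R: False, S: True, M: True, H: False

  (1) {S, H}: 1 true — at most one ✓
  (2) {R, S, M}: 2 true — at least one ✓
  (3) {M, B, R, H}: 1 true — exactly one ✓
  (4) B=F ⇒ H: vacuous ✓
  (5) H=F, M=T — not both ✓
  (6) R=F ⇒ H: vacuous ✓
  (7) H=F ⇒ M: vacuous ✓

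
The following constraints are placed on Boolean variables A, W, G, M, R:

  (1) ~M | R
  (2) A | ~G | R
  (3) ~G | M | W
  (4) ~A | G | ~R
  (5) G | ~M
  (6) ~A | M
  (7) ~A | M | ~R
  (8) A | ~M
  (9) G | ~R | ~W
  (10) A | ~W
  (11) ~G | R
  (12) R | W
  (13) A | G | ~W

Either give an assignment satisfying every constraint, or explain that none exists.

Set A = True.
  then (~A | M) forces M = True.
  then (~M | R) forces R = True.
  then (~A | G | ~R) forces G = True.
Set W = True.
All clauses satisfied.

A: True, W: True, G: True, M: True, R: True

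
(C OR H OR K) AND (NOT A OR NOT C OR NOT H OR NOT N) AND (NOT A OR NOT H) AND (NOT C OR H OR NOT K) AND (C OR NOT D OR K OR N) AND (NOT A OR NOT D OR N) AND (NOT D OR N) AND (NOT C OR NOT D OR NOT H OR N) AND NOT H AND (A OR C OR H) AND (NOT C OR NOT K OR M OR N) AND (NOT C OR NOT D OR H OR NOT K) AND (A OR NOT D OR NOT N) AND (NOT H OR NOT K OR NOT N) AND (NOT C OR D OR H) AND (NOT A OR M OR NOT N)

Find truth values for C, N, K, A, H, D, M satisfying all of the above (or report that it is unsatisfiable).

Unit clause (NOT H) forces H = False.
Set C = False.
  then (C OR H OR K) forces K = True.
  then (A OR C OR H) forces A = True.
Set N = True.
  then (NOT A OR M OR NOT N) forces M = True.
Set D = False.
All clauses satisfied.

C: False; N: True; K: True; A: True; H: False; D: False; M: True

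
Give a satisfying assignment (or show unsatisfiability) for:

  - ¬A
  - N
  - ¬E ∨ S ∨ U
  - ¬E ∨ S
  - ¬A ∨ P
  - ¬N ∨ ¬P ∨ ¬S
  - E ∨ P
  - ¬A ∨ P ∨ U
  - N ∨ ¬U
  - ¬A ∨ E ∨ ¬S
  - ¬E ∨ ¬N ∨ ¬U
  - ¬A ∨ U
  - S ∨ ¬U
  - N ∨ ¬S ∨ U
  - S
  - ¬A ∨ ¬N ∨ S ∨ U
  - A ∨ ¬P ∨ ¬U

E = True, S = True, U = False, P = False, N = True, A = False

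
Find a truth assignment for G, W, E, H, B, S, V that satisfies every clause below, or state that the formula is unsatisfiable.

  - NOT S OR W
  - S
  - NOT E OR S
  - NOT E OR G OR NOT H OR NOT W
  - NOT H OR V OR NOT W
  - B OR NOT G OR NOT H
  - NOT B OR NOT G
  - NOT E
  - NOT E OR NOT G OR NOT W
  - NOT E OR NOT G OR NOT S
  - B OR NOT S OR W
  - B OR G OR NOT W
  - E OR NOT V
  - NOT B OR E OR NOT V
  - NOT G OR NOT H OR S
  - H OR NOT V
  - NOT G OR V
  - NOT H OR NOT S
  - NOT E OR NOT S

Unit clause (S) forces S = True.
Unit clause (NOT E) forces E = False.
In (E OR NOT V) only NOT V is left, so V = False.
In (NOT G OR V) only NOT G is left, so G = False.
In (NOT H OR NOT S) only NOT H is left, so H = False.
In (NOT S OR W) only W is left, so W = True.
In (B OR G OR NOT W) only B is left, so B = True.
All clauses satisfied.

G = False, W = True, E = False, H = False, B = True, S = True, V = False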